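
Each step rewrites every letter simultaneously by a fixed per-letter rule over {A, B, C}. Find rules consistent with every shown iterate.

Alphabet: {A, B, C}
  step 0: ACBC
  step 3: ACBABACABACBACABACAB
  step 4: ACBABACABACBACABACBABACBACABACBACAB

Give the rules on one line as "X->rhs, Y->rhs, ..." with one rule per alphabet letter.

  step 3 ⇒ step 4: ACBABACABACBACABACAB ⇒ AC·B·AB·AC·AB·AC·B·AC·AB·AC·B·AB·AC·B·AC·AB·AC·B·AC·AB
    A ↦ AC
    B ↦ AB
    C ↦ B

A->AC, B->AB, C->B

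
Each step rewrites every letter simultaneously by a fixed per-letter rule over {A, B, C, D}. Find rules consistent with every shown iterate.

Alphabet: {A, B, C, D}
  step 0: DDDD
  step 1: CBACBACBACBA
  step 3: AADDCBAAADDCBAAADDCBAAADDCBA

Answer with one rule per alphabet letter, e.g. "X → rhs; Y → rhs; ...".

A->D, B->AA, C->B, D->CBA

  step 0 ⇒ step 1: DDDD ⇒ CBA·CBA·CBA·CBA
    D ↦ CBA
    A ↦ D  (constrained at step 1)
    B ↦ AA  (constrained at step 1)
    C ↦ B  (constrained at step 1)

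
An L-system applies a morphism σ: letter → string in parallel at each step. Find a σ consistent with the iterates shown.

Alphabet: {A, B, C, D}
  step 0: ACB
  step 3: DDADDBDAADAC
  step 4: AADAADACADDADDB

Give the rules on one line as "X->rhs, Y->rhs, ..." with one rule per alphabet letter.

  step 3 ⇒ step 4: DDADDBDAADAC ⇒ A·A·D·A·A·DAC·A·D·D·A·D·DB
    A ↦ D
    B ↦ DAC
    C ↦ DB
    D ↦ A

A->D, B->DAC, C->DB, D->A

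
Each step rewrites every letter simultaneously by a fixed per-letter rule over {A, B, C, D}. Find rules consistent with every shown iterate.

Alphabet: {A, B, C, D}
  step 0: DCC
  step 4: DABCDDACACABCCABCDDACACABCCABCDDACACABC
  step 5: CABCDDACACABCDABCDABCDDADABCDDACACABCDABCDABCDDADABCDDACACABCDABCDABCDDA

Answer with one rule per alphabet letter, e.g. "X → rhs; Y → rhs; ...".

  step 4 ⇒ step 5: DABCDDACACABCCABCDDACACABCCABCDDACACABC ⇒ CA·BC·D·DA·CA·CA·BC·DA·BC·DA·BC·D·DA·DA·BC·D·DA·CA·CA·BC·DA·BC·DA·BC·D·DA·DA·BC·D·DA·CA·CA·BC·DA·BC·DA·BC·D·DA
    A ↦ BC
    B ↦ D
    C ↦ DA
    D ↦ CA

A->BC, B->D, C->DA, D->CA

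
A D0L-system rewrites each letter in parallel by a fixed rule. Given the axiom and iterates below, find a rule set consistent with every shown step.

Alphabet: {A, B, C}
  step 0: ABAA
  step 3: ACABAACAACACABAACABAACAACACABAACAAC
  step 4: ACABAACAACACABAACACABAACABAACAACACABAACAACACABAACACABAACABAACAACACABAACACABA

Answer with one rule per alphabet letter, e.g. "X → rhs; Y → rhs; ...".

  step 3 ⇒ step 4: ACABAACAACACABAACABAACAACACABAACAAC ⇒ AC·ABA·AC·A·AC·AC·ABA·AC·AC·ABA·AC·ABA·AC·A·AC·AC·ABA·AC·A·AC·AC·ABA·AC·AC·ABA·AC·ABA·AC·A·AC·AC·ABA·AC·AC·ABA
    A ↦ AC
    B ↦ A
    C ↦ ABA

A->AC, B->A, C->ABA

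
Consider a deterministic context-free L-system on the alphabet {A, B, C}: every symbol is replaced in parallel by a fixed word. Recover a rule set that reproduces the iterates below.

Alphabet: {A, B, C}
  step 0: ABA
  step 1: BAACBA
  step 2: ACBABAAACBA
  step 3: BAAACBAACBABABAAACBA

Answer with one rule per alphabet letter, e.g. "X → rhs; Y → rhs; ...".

  step 2 ⇒ step 3: ACBABAAACBA ⇒ BA·A·AC·BA·AC·BA·BA·BA·A·AC·BA
    A ↦ BA
    B ↦ AC
    C ↦ A

A->BA, B->AC, C->A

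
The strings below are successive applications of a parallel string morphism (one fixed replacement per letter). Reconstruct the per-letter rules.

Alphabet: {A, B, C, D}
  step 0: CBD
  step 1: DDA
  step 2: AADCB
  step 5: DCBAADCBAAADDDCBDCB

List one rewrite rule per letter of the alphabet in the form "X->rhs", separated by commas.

A->DCB, B->D, C->D, D->A

  step 1 ⇒ step 2: DDA ⇒ A·A·DCB
    A ↦ DCB
    D ↦ A
  step 0 ⇒ step 1: CBD ⇒ D·D·A
    B ↦ D
  step 0 ⇒ step 1: CBD ⇒ D·D·A
    C ↦ D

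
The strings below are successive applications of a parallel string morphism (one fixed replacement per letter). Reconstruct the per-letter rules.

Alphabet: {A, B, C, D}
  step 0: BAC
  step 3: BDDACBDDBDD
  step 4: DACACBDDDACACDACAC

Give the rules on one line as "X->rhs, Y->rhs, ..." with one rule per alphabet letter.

A->B, B->D, C->DD, D->AC

  step 3 ⇒ step 4: BDDACBDDBDD ⇒ D·AC·AC·B·DD·D·AC·AC·D·AC·AC
    A ↦ B
    B ↦ D
    C ↦ DD
    D ↦ AC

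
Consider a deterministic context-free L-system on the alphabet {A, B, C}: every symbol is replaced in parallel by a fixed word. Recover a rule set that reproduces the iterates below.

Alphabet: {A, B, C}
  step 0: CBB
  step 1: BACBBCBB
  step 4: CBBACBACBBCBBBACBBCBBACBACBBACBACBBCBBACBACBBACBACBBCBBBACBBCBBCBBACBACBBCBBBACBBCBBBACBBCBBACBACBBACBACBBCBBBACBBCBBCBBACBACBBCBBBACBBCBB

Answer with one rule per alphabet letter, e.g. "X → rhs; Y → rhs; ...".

A->AC, B->CBB, C->BA

  step 0 ⇒ step 1: CBB ⇒ BA·CBB·CBB
    B ↦ CBB
    C ↦ BA
    A ↦ AC  (constrained at step 1)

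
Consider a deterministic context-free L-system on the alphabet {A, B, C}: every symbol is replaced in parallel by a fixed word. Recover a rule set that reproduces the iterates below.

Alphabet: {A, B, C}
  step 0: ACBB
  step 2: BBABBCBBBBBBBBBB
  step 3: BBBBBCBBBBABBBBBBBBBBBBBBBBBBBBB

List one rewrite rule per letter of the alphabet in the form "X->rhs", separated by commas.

  step 2 ⇒ step 3: BBABBCBBBBBBBBBB ⇒ BB·BB·BC·BB·BB·AB·BB·BB·BB·BB·BB·BB·BB·BB·BB·BB
    A ↦ BC
    B ↦ BB
    C ↦ AB

A->BC, B->BB, C->AB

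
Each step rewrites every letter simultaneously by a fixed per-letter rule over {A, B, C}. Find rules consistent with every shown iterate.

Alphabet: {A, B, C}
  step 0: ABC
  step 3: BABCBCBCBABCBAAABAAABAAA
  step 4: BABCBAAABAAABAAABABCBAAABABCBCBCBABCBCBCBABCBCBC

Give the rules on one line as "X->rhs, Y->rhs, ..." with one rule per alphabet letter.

  step 3 ⇒ step 4: BABCBCBCBABCBAAABAAABAAA ⇒ BA·BC·BA·AA·BA·AA·BA·AA·BA·BC·BA·AA·BA·BC·BC·BC·BA·BC·BC·BC·BA·BC·BC·BC
    A ↦ BC
    B ↦ BA
    C ↦ AA

A->BC, B->BA, C->AA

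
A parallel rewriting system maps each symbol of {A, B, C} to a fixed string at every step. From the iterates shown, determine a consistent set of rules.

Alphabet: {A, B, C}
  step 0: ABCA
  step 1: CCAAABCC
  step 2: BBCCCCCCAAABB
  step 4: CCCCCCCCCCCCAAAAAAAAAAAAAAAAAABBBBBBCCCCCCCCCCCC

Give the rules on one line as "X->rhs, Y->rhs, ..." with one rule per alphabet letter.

  step 1 ⇒ step 2: CCAAABCC ⇒ B·B·CC·CC·CC·AAA·B·B
    A ↦ CC
    B ↦ AAA
    C ↦ B

A->CC, B->AAA, C->B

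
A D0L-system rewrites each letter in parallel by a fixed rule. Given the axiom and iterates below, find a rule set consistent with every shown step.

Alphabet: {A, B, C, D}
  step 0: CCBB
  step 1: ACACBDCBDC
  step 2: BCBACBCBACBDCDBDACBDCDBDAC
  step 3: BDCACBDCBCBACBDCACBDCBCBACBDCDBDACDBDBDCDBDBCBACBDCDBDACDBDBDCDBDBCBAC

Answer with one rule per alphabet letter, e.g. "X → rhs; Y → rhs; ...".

A->BCB, B->BDC, C->AC, D->DBD

  step 2 ⇒ step 3: BCBACBCBACBDCDBDACBDCDBDAC ⇒ BDC·AC·BDC·BCB·AC·BDC·AC·BDC·BCB·AC·BDC·DBD·AC·DBD·BDC·DBD·BCB·AC·BDC·DBD·AC·DBD·BDC·DBD·BCB·AC
    A ↦ BCB
    B ↦ BDC
    C ↦ AC
    D ↦ DBD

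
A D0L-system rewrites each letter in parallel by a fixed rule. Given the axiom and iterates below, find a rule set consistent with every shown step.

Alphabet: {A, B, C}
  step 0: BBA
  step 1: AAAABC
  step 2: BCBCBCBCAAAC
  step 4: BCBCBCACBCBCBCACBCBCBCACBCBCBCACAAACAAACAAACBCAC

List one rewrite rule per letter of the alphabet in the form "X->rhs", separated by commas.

  step 1 ⇒ step 2: AAAABC ⇒ BC·BC·BC·BC·AA·AC
    A ↦ BC
    B ↦ AA
    C ↦ AC

A->BC, B->AA, C->AC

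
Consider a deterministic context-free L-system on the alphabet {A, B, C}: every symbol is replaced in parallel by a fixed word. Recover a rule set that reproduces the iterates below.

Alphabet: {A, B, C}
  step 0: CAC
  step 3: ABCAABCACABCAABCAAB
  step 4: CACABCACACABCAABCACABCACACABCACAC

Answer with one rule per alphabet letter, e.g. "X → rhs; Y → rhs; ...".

A->CA, B->C, C->AB

  step 3 ⇒ step 4: ABCAABCACABCAABCAAB ⇒ CA·C·AB·CA·CA·C·AB·CA·AB·CA·C·AB·CA·CA·C·AB·CA·CA·C
    A ↦ CA
    B ↦ C
    C ↦ AB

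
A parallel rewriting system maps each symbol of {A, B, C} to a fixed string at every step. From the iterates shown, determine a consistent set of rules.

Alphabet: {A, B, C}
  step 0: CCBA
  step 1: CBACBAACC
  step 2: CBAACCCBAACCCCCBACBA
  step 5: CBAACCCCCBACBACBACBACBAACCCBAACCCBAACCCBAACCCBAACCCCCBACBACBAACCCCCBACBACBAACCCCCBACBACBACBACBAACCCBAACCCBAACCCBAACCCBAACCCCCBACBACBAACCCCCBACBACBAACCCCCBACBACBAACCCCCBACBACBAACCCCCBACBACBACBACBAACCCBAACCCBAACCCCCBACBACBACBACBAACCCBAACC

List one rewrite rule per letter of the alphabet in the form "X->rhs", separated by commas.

A->CC, B->A, C->CBA

  step 1 ⇒ step 2: CBACBAACC ⇒ CBA·A·CC·CBA·A·CC·CC·CBA·CBA
    A ↦ CC
    B ↦ A
    C ↦ CBA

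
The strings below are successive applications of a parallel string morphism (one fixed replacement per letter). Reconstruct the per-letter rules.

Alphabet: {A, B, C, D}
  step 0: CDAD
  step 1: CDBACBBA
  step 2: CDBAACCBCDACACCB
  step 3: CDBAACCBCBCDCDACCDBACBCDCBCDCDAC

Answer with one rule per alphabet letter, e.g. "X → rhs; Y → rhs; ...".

A->CB, B->AC, C->CD, D->BA

  step 2 ⇒ step 3: CDBAACCBCDACACCB ⇒ CD·BA·AC·CB·CB·CD·CD·AC·CD·BA·CB·CD·CB·CD·CD·AC
    A ↦ CB
    B ↦ AC
    C ↦ CD
    D ↦ BA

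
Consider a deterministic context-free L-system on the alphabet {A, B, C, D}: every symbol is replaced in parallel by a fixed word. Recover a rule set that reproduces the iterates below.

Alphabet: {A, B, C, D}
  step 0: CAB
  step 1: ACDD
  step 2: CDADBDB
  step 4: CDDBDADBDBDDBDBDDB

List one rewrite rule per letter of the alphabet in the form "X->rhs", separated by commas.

A->CD, B->D, C->A, D->DB

  step 1 ⇒ step 2: ACDD ⇒ CD·A·DB·DB
    A ↦ CD
    C ↦ A
    D ↦ DB
  step 0 ⇒ step 1: CAB ⇒ A·CD·D
    B ↦ D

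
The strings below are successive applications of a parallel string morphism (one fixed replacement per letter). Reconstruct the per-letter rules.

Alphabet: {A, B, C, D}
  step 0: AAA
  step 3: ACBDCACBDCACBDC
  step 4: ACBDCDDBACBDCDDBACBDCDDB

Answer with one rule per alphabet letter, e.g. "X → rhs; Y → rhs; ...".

  step 3 ⇒ step 4: ACBDCACBDCACBDC ⇒ AC·B·DC·DD·B·AC·B·DC·DD·B·AC·B·DC·DD·B
    A ↦ AC
    B ↦ DC
    C ↦ B
    D ↦ DD

A->AC, B->DC, C->B, D->DD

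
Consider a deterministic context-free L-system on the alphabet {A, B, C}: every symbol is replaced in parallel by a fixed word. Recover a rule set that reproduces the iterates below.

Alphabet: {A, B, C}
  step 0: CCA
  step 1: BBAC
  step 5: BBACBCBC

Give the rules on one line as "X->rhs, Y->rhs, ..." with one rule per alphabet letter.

A->AC, B->C, C->B

  step 0 ⇒ step 1: CCA ⇒ B·B·AC
    A ↦ AC
    C ↦ B
    B ↦ C  (constrained at step 1)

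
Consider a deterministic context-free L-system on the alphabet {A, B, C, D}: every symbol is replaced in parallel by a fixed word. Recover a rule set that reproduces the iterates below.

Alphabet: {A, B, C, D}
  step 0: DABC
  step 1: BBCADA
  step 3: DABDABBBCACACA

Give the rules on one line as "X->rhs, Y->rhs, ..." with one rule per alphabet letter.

  step 0 ⇒ step 1: DABC ⇒ B·B·CA·DA
    A ↦ B
    B ↦ CA
    C ↦ DA
    D ↦ B

A->B, B->CA, C->DA, D->B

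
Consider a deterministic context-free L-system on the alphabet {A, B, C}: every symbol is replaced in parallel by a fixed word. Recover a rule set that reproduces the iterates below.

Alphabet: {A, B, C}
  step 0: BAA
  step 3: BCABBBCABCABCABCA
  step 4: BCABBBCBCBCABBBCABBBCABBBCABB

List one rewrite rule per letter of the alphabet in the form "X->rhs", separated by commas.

  step 3 ⇒ step 4: BCABBBCABCABCABCA ⇒ BC·A·BB·BC·BC·BC·A·BB·BC·A·BB·BC·A·BB·BC·A·BB
    A ↦ BB
    B ↦ BC
    C ↦ A

A->BB, B->BC, C->A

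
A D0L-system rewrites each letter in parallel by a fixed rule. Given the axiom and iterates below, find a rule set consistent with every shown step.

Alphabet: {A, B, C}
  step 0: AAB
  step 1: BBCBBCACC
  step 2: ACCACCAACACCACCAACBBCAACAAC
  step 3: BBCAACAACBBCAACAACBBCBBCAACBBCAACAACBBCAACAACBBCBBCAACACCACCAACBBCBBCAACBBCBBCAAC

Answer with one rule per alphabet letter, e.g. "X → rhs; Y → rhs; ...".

  step 2 ⇒ step 3: ACCACCAACACCACCAACBBCAACAAC ⇒ BBC·AAC·AAC·BBC·AAC·AAC·BBC·BBC·AAC·BBC·AAC·AAC·BBC·AAC·AAC·BBC·BBC·AAC·ACC·ACC·AAC·BBC·BBC·AAC·BBC·BBC·AAC
    A ↦ BBC
    B ↦ ACC
    C ↦ AAC

A->BBC, B->ACC, C->AAC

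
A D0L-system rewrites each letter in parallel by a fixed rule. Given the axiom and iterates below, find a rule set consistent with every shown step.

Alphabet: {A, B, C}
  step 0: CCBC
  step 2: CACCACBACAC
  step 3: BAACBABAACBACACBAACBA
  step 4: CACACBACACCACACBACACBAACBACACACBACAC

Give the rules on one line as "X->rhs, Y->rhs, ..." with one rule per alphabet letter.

  step 3 ⇒ step 4: BAACBABAACBACACBAACBA ⇒ C·AC·AC·BA·C·AC·C·AC·AC·BA·C·AC·BA·AC·BA·C·AC·AC·BA·C·AC
    A ↦ AC
    B ↦ C
    C ↦ BA

A->AC, B->C, C->BA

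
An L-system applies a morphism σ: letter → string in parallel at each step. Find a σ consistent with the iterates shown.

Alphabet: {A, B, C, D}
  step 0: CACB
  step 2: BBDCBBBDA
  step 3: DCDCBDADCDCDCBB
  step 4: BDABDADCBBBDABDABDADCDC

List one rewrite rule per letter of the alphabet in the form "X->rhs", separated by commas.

  step 3 ⇒ step 4: DCDCBDADCDCDCBB ⇒ B·DA·B·DA·DC·B·B·B·DA·B·DA·B·DA·DC·DC
    A ↦ B
    B ↦ DC
    C ↦ DA
    D ↦ B

A->B, B->DC, C->DA, D->B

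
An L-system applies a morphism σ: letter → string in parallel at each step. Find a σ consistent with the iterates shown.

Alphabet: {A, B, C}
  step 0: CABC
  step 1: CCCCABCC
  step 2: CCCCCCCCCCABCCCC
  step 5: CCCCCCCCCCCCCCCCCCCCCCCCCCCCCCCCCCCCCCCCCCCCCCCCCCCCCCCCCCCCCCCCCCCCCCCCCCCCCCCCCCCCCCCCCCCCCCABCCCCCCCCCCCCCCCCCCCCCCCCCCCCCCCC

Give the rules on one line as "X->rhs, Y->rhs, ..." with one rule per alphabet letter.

A->C, B->CAB, C->CC

  step 1 ⇒ step 2: CCCCABCC ⇒ CC·CC·CC·CC·C·CAB·CC·CC
    A ↦ C
    B ↦ CAB
    C ↦ CC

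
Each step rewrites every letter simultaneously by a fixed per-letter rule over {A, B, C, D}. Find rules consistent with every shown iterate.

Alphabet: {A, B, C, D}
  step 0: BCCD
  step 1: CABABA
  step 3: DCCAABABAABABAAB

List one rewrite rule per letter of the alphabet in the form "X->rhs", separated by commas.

  step 0 ⇒ step 1: BCCD ⇒ C·AB·AB·A
    B ↦ C
    C ↦ AB
    D ↦ A
    A ↦ DC  (constrained at step 1)

A->DC, B->C, C->AB, D->A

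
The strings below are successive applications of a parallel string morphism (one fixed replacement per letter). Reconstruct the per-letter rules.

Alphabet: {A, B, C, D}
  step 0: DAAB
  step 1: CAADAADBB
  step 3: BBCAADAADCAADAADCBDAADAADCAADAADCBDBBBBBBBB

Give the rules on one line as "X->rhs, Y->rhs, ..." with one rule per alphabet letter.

  step 0 ⇒ step 1: DAAB ⇒ C·AAD·AAD·BB
    A ↦ AAD
    B ↦ BB
    D ↦ C
    C ↦ BD  (constrained at step 1)

A->AAD, B->BB, C->BD, D->C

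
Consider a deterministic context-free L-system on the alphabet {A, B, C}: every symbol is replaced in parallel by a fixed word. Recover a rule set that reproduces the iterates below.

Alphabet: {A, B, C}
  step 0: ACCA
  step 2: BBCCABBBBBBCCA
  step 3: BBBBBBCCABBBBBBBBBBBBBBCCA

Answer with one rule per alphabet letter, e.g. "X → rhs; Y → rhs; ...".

  step 2 ⇒ step 3: BBCCABBBBBBCCA ⇒ BB·BB·B·B·CCA·BB·BB·BB·BB·BB·BB·B·B·CCA
    A ↦ CCA
    B ↦ BB
    C ↦ B

A->CCA, B->BB, C->B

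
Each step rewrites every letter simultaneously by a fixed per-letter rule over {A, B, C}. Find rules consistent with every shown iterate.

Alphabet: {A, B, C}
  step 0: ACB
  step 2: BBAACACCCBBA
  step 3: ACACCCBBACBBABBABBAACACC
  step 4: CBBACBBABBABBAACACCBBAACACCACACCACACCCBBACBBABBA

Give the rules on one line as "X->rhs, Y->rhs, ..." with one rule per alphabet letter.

A->C, B->AC, C->BBA

  step 3 ⇒ step 4: ACACCCBBACBBABBABBAACACC ⇒ C·BBA·C·BBA·BBA·BBA·AC·AC·C·BBA·AC·AC·C·AC·AC·C·AC·AC·C·C·BBA·C·BBA·BBA
    A ↦ C
    B ↦ AC
    C ↦ BBA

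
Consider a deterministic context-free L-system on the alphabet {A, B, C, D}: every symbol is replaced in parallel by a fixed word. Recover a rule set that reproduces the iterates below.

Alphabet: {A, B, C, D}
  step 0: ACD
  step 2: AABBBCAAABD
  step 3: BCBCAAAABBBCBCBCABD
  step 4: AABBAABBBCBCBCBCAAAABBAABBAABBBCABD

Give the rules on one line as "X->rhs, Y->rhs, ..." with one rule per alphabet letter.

A->BC, B->A, C->ABB, D->BD

  step 3 ⇒ step 4: BCBCAAAABBBCBCBCABD ⇒ A·ABB·A·ABB·BC·BC·BC·BC·A·A·A·ABB·A·ABB·A·ABB·BC·A·BD
    A ↦ BC
    B ↦ A
    C ↦ ABB
    D ↦ BD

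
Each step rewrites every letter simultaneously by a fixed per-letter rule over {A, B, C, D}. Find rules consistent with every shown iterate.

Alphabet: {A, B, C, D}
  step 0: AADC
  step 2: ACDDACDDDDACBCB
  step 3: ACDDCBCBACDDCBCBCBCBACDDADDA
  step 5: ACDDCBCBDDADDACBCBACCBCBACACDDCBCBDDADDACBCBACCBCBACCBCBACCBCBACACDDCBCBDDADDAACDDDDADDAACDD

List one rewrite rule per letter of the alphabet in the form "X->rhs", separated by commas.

  step 2 ⇒ step 3: ACDDACDDDDACBCB ⇒ AC·DD·CB·CB·AC·DD·CB·CB·CB·CB·AC·DD·A·DD·A
    A ↦ AC
    B ↦ A
    C ↦ DD
    D ↦ CB

A->AC, B->A, C->DD, D->CB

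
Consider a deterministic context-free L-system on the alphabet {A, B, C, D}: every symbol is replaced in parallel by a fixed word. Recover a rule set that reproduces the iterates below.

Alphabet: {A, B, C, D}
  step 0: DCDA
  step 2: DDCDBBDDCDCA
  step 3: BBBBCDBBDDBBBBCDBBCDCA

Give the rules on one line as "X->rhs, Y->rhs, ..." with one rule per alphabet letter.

  step 2 ⇒ step 3: DDCDBBDDCDCA ⇒ BB·BB·CD·BB·D·D·BB·BB·CD·BB·CD·CA
    A ↦ CA
    B ↦ D
    C ↦ CD
    D ↦ BB

A->CA, B->D, C->CD, D->BB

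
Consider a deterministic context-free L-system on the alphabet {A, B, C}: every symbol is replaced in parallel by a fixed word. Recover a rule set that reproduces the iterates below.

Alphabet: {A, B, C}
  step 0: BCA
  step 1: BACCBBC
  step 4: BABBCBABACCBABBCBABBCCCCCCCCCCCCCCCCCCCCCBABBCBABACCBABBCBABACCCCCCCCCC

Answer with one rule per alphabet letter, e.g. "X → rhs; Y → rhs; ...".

  step 0 ⇒ step 1: BCA ⇒ BA·CC·BBC
    A ↦ BBC
    B ↦ BA
    C ↦ CC

A->BBC, B->BA, C->CC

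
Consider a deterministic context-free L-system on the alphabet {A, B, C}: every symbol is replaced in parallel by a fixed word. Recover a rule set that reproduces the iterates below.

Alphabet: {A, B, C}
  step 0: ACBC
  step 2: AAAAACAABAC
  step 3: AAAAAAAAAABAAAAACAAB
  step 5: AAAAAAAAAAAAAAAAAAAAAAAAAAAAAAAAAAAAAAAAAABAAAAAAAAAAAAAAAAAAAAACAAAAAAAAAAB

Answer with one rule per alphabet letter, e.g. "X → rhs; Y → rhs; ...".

  step 2 ⇒ step 3: AAAAACAABAC ⇒ AA·AA·AA·AA·AA·B·AA·AA·AC·AA·B
    A ↦ AA
    B ↦ AC
    C ↦ B

A->AA, B->AC, C->B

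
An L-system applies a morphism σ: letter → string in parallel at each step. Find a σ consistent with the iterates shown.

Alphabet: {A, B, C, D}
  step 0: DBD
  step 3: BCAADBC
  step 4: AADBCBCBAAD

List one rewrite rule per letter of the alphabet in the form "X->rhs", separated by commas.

  step 3 ⇒ step 4: BCAADBC ⇒ A·AD·BC·BC·B·A·AD
    A ↦ BC
    B ↦ A
    C ↦ AD
    D ↦ B

A->BC, B->A, C->AD, D->B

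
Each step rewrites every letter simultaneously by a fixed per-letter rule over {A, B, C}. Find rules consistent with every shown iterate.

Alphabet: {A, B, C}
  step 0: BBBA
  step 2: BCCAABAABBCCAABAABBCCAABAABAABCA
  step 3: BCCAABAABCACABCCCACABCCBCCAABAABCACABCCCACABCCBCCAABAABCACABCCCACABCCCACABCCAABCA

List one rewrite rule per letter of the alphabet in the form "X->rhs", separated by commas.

  step 2 ⇒ step 3: BCCAABAABBCCAABAABBCCAABAABAABCA ⇒ BCC·AAB·AAB·CA·CA·BCC·CA·CA·BCC·BCC·AAB·AAB·CA·CA·BCC·CA·CA·BCC·BCC·AAB·AAB·CA·CA·BCC·CA·CA·BCC·CA·CA·BCC·AAB·CA
    A ↦ CA
    B ↦ BCC
    C ↦ AAB

A->CA, B->BCC, C->AAB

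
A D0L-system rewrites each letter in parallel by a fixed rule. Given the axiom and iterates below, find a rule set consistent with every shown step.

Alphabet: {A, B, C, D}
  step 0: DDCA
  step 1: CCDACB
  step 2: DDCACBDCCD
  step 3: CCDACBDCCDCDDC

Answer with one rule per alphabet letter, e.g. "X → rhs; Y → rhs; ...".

  step 2 ⇒ step 3: DDCACBDCCD ⇒ C·C·D·ACB·D·CCD·C·D·D·C
    A ↦ ACB
    B ↦ CCD
    C ↦ D
    D ↦ C

A->ACB, B->CCD, C->D, D->C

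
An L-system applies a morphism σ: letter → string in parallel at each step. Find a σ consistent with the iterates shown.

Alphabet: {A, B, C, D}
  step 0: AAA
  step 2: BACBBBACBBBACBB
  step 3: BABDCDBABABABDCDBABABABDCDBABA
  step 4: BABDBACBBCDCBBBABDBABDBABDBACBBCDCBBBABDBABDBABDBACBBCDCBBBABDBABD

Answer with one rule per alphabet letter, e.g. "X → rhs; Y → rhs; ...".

A->BD, B->BA, C->CD, D->CBB

  step 3 ⇒ step 4: BABDCDBABABABDCDBABABABDCDBABA ⇒ BA·BD·BA·CBB·CD·CBB·BA·BD·BA·BD·BA·BD·BA·CBB·CD·CBB·BA·BD·BA·BD·BA·BD·BA·CBB·CD·CBB·BA·BD·BA·BD
    A ↦ BD
    B ↦ BA
    C ↦ CD
    D ↦ CBB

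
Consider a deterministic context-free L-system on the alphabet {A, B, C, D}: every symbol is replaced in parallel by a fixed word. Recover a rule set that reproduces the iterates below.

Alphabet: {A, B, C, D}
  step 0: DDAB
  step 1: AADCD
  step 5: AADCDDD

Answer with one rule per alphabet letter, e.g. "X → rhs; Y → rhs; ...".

A->D, B->CD, C->B, D->A

  step 0 ⇒ step 1: DDAB ⇒ A·A·D·CD
    A ↦ D
    B ↦ CD
    D ↦ A
    C ↦ B  (constrained at step 1)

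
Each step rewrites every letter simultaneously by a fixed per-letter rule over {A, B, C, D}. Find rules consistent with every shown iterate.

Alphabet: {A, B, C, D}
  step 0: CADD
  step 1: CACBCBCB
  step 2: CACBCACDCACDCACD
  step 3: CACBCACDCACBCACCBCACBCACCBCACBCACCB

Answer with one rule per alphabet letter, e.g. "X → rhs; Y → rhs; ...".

  step 2 ⇒ step 3: CACBCACDCACDCACD ⇒ CAC·B·CAC·D·CAC·B·CAC·CB·CAC·B·CAC·CB·CAC·B·CAC·CB
    A ↦ B
    B ↦ D
    C ↦ CAC
    D ↦ CB

A->B, B->D, C->CAC, D->CB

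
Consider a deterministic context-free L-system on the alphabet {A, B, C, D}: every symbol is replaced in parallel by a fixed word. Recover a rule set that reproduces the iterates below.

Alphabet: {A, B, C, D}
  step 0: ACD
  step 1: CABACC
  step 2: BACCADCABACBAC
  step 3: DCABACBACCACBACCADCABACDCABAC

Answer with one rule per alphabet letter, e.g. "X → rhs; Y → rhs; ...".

A->CA, B->D, C->BAC, D->C

  step 2 ⇒ step 3: BACCADCABACBAC ⇒ D·CA·BAC·BAC·CA·C·BAC·CA·D·CA·BAC·D·CA·BAC
    A ↦ CA
    B ↦ D
    C ↦ BAC
    D ↦ C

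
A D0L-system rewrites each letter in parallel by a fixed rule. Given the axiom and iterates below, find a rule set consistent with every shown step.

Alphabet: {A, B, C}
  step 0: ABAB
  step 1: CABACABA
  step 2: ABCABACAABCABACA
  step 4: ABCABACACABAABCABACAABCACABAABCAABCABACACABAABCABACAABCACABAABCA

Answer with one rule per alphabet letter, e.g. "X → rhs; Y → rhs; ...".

  step 1 ⇒ step 2: CABACABA ⇒ AB·CA·BA·CA·AB·CA·BA·CA
    A ↦ CA
    B ↦ BA
    C ↦ AB

A->CA, B->BA, C->AB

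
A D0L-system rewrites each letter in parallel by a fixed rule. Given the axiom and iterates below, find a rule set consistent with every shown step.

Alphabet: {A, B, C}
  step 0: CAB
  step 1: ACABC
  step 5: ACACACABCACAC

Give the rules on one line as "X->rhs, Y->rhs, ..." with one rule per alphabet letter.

  step 0 ⇒ step 1: CAB ⇒ A·C·ABC
    A ↦ C
    B ↦ ABC
    C ↦ A

A->C, B->ABC, C->A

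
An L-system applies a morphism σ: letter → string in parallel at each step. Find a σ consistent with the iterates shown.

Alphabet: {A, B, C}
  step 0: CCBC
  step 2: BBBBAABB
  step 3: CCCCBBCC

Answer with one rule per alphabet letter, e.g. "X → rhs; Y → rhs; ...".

A->B, B->C, C->AA

  step 2 ⇒ step 3: BBBBAABB ⇒ C·C·C·C·B·B·C·C
    A ↦ B
    B ↦ C
    C ↦ AA  (constrained at step 0)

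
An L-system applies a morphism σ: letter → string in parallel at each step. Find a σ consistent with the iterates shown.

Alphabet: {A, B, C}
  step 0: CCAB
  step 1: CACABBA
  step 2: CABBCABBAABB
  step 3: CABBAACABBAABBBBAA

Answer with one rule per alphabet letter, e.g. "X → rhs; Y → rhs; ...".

A->BB, B->A, C->CA

  step 2 ⇒ step 3: CABBCABBAABB ⇒ CA·BB·A·A·CA·BB·A·A·BB·BB·A·A
    A ↦ BB
    B ↦ A
    C ↦ CA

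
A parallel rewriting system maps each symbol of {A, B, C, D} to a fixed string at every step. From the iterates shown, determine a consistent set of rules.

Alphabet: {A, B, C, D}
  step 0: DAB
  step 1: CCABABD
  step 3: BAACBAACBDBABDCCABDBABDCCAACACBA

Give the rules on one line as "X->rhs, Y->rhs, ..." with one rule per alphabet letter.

A->BA, B->BD, C->AC, D->CCA

  step 0 ⇒ step 1: DAB ⇒ CCA·BA·BD
    A ↦ BA
    B ↦ BD
    D ↦ CCA
    C ↦ AC  (constrained at step 1)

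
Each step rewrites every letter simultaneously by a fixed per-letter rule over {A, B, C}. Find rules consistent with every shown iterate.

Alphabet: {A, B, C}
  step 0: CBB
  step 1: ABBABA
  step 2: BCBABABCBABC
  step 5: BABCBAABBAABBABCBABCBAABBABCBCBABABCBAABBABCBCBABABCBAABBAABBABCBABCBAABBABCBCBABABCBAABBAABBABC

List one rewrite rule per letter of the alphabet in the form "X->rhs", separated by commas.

  step 1 ⇒ step 2: ABBABA ⇒ BC·BA·BA·BC·BA·BC
    A ↦ BC
    B ↦ BA
  step 0 ⇒ step 1: CBB ⇒ AB·BA·BA
    C ↦ AB

A->BC, B->BA, C->AB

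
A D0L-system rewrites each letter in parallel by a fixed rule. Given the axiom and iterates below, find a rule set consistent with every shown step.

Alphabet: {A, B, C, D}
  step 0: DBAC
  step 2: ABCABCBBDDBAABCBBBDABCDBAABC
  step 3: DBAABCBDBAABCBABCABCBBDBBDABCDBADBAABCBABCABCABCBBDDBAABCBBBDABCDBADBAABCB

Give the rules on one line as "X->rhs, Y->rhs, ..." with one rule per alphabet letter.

A->DBA, B->ABC, C->B, D->BBD

  step 2 ⇒ step 3: ABCABCBBDDBAABCBBBDABCDBAABC ⇒ DBA·ABC·B·DBA·ABC·B·ABC·ABC·BBD·BBD·ABC·DBA·DBA·ABC·B·ABC·ABC·ABC·BBD·DBA·ABC·B·BBD·ABC·DBA·DBA·ABC·B
    A ↦ DBA
    B ↦ ABC
    C ↦ B
    D ↦ BBD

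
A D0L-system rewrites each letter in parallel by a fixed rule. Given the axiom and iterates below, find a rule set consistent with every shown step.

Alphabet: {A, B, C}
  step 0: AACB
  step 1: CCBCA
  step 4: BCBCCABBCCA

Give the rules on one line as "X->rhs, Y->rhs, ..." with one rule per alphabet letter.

  step 0 ⇒ step 1: AACB ⇒ C·C·B·CA
    A ↦ C
    B ↦ CA
    C ↦ B

A->C, B->CA, C->B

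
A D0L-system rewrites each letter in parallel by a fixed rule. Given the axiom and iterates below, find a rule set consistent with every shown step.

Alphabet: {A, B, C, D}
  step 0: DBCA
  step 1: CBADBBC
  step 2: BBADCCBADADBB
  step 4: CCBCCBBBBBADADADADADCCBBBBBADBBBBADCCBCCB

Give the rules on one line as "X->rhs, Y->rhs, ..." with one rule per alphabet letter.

  step 1 ⇒ step 2: CBADBBC ⇒ BB·AD·C·CB·AD·AD·BB
    A ↦ C
    B ↦ AD
    C ↦ BB
    D ↦ CB

A->C, B->AD, C->BB, D->CB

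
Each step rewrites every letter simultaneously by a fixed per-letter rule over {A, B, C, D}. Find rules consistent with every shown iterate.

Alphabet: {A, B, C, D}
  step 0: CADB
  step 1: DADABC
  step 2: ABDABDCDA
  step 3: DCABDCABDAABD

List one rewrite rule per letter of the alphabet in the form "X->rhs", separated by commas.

A->D, B->C, C->DA, D->AB

  step 2 ⇒ step 3: ABDABDCDA ⇒ D·C·AB·D·C·AB·DA·AB·D
    A ↦ D
    B ↦ C
    C ↦ DA
    D ↦ AB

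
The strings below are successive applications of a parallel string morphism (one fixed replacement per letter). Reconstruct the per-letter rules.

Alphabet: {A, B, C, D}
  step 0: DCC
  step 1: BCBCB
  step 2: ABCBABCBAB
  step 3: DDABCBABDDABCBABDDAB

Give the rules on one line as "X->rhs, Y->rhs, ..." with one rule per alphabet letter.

A->DD, B->AB, C->CB, D->B

  step 2 ⇒ step 3: ABCBABCBAB ⇒ DD·AB·CB·AB·DD·AB·CB·AB·DD·AB
    A ↦ DD
    B ↦ AB
    C ↦ CB
  step 0 ⇒ step 1: DCC ⇒ B·CB·CB
    D ↦ B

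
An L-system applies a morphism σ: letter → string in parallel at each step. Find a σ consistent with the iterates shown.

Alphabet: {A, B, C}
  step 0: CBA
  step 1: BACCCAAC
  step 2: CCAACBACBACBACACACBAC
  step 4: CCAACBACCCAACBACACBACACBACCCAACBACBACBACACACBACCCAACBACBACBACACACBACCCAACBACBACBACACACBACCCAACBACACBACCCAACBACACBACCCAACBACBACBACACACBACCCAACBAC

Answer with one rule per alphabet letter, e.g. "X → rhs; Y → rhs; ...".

  step 1 ⇒ step 2: BACCCAAC ⇒ CCA·AC·BAC·BAC·BAC·AC·AC·BAC
    A ↦ AC
    B ↦ CCA
    C ↦ BAC

A->AC, B->CCA, C->BAC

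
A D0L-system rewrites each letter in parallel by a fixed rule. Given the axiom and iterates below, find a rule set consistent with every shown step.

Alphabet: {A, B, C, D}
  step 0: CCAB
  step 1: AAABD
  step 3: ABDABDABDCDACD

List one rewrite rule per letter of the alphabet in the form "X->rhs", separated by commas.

A->AB, B->D, C->A, D->CD

  step 0 ⇒ step 1: CCAB ⇒ A·A·AB·D
    A ↦ AB
    B ↦ D
    C ↦ A
    D ↦ CD  (constrained at step 1)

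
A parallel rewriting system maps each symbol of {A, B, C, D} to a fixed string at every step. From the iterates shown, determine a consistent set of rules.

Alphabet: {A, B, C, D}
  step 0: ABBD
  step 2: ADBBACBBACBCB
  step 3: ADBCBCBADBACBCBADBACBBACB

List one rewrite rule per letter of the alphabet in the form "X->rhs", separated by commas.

  step 2 ⇒ step 3: ADBBACBBACBCB ⇒ AD·B·CB·CB·AD·BA·CB·CB·AD·BA·CB·BA·CB
    A ↦ AD
    B ↦ CB
    C ↦ BA
    D ↦ B

A->AD, B->CB, C->BA, D->B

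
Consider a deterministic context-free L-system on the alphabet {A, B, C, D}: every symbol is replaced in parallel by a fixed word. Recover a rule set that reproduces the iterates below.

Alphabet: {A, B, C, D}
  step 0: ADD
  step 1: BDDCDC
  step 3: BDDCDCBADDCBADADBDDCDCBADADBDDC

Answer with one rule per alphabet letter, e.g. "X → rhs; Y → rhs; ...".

  step 0 ⇒ step 1: ADD ⇒ BD·DC·DC
    A ↦ BD
    D ↦ DC
    B ↦ AD  (constrained at step 1)
    C ↦ BAD  (constrained at step 1)

A->BD, B->AD, C->BAD, D->DC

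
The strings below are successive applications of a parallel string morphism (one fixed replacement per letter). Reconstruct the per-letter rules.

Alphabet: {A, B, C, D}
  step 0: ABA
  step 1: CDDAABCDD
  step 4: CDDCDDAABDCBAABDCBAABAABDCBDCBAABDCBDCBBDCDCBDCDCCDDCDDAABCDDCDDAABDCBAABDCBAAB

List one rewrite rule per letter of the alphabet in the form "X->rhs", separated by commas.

  step 0 ⇒ step 1: ABA ⇒ CDD·AAB·CDD
    A ↦ CDD
    B ↦ AAB
    C ↦ B  (constrained at step 1)
    D ↦ DC  (constrained at step 1)

A->CDD, B->AAB, C->B, D->DC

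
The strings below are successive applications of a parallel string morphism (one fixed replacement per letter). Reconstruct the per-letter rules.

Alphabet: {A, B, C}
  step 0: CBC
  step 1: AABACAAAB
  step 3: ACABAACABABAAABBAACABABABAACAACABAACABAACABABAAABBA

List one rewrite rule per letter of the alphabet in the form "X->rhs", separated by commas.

A->BA, B->ACA, C->AAB

  step 0 ⇒ step 1: CBC ⇒ AAB·ACA·AAB
    B ↦ ACA
    C ↦ AAB
    A ↦ BA  (constrained at step 1)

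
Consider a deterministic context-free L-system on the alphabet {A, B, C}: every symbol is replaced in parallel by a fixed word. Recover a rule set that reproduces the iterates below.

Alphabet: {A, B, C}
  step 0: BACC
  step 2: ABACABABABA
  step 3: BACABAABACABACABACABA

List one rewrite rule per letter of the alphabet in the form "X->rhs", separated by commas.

  step 2 ⇒ step 3: ABACABABABA ⇒ BA·CA·BA·A·BA·CA·BA·CA·BA·CA·BA
    A ↦ BA
    B ↦ CA
    C ↦ A

A->BA, B->CA, C->A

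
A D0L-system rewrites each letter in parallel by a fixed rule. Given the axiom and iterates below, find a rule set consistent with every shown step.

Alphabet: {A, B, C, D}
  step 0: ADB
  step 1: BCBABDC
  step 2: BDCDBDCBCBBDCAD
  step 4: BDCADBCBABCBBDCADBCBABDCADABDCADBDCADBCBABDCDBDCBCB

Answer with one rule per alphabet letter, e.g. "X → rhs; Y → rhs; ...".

  step 1 ⇒ step 2: BCBABDC ⇒ BDC·D·BDC·BCB·BDC·A·D
    A ↦ BCB
    B ↦ BDC
    C ↦ D
    D ↦ A

A->BCB, B->BDC, C->D, D->A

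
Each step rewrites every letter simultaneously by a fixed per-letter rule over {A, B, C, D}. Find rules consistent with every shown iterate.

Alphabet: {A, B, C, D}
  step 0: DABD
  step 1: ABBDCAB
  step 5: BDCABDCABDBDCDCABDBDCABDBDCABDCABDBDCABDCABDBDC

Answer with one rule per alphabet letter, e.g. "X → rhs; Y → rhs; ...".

  step 0 ⇒ step 1: DABD ⇒ AB·B·DC·AB
    A ↦ B
    B ↦ DC
    D ↦ AB
    C ↦ D  (constrained at step 1)

A->B, B->DC, C->D, D->AB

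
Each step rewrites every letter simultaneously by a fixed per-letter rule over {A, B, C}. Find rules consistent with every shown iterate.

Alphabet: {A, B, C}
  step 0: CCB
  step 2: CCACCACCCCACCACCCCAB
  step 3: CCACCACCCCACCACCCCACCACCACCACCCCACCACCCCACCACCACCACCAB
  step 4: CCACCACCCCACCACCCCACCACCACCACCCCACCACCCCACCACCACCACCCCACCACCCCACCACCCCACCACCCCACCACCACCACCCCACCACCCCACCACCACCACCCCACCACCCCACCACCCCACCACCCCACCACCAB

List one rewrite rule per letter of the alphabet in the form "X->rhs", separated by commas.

A->CC, B->AB, C->CCA

  step 3 ⇒ step 4: CCACCACCCCACCACCCCACCACCACCACCCCACCACCCCACCACCACCACCAB ⇒ CCA·CCA·CC·CCA·CCA·CC·CCA·CCA·CCA·CCA·CC·CCA·CCA·CC·CCA·CCA·CCA·CCA·CC·CCA·CCA·CC·CCA·CCA·CC·CCA·CCA·CC·CCA·CCA·CCA·CCA·CC·CCA·CCA·CC·CCA·CCA·CCA·CCA·CC·CCA·CCA·CC·CCA·CCA·CC·CCA·CCA·CC·CCA·CCA·CC·AB
    A ↦ CC
    B ↦ AB
    C ↦ CCA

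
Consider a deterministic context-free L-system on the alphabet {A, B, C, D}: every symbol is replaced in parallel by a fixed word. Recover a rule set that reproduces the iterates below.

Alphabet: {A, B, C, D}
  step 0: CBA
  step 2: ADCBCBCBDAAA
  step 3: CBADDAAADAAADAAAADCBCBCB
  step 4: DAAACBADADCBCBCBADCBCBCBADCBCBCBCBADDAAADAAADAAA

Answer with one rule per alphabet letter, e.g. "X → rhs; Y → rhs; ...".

A->CB, B->A, C->DAA, D->AD

  step 3 ⇒ step 4: CBADDAAADAAADAAAADCBCBCB ⇒ DAA·A·CB·AD·AD·CB·CB·CB·AD·CB·CB·CB·AD·CB·CB·CB·CB·AD·DAA·A·DAA·A·DAA·A
    A ↦ CB
    B ↦ A
    C ↦ DAA
    D ↦ AD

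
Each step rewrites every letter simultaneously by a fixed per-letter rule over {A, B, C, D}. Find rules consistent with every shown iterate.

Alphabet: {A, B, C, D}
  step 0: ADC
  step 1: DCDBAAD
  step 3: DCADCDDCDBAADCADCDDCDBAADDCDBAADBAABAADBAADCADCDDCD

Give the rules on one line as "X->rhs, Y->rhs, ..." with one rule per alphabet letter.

A->DCD, B->DCA, C->D, D->BAA

  step 0 ⇒ step 1: ADC ⇒ DCD·BAA·D
    A ↦ DCD
    C ↦ D
    D ↦ BAA
    B ↦ DCA  (constrained at step 1)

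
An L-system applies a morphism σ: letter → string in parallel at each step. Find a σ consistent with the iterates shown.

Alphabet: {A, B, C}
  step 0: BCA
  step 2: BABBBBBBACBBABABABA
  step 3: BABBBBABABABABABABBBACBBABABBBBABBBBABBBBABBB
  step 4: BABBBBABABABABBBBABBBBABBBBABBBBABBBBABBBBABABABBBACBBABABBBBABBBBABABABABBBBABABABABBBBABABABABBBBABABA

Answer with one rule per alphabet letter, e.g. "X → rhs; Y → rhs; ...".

  step 3 ⇒ step 4: BABBBBABABABABABABBBACBBABABBBBABBBBABBBBABBB ⇒ BA·BBB·BA·BA·BA·BA·BBB·BA·BBB·BA·BBB·BA·BBB·BA·BBB·BA·BBB·BA·BA·BA·BBB·ACB·BA·BA·BBB·BA·BBB·BA·BA·BA·BA·BBB·BA·BA·BA·BA·BBB·BA·BA·BA·BA·BBB·BA·BA·BA
    A ↦ BBB
    B ↦ BA
    C ↦ ACB

A->BBB, B->BA, C->ACB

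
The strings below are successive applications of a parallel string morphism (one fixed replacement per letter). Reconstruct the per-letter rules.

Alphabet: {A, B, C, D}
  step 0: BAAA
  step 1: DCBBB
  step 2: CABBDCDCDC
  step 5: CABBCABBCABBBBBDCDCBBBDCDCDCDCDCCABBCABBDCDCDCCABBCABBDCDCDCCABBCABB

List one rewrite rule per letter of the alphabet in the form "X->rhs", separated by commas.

A->B, B->DC, C->BB, D->CA

  step 1 ⇒ step 2: DCBBB ⇒ CA·BB·DC·DC·DC
    B ↦ DC
    C ↦ BB
    D ↦ CA
  step 0 ⇒ step 1: BAAA ⇒ DC·B·B·B
    A ↦ B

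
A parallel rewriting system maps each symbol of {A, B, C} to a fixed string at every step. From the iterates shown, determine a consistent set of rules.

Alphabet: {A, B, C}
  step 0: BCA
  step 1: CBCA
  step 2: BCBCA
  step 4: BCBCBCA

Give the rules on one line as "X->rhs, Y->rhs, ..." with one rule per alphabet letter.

A->CA, B->C, C->B

  step 1 ⇒ step 2: CBCA ⇒ B·C·B·CA
    A ↦ CA
    B ↦ C
    C ↦ B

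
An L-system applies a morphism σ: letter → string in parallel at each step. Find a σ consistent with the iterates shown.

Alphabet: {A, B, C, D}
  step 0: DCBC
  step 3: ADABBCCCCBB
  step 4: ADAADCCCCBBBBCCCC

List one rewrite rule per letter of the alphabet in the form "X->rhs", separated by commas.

  step 3 ⇒ step 4: ADABBCCCCBB ⇒ AD·A·AD·CC·CC·B·B·B·B·CC·CC
    A ↦ AD
    B ↦ CC
    C ↦ B
    D ↦ A

A->AD, B->CC, C->B, D->A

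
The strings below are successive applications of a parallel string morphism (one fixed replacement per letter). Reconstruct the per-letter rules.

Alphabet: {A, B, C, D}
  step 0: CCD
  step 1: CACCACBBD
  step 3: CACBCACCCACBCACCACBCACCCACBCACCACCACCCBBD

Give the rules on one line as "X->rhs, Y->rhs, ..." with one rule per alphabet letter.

  step 0 ⇒ step 1: CCD ⇒ CAC·CAC·BBD
    C ↦ CAC
    D ↦ BBD
    A ↦ B  (constrained at step 1)
    B ↦ C  (constrained at step 1)

A->B, B->C, C->CAC, D->BBD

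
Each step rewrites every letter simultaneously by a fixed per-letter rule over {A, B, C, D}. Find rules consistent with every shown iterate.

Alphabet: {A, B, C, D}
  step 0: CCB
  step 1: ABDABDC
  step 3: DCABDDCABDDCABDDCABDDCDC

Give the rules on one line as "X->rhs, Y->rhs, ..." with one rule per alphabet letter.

  step 0 ⇒ step 1: CCB ⇒ ABD·ABD·C
    B ↦ C
    C ↦ ABD
    A ↦ D  (constrained at step 1)
    D ↦ DC  (constrained at step 1)

A->D, B->C, C->ABD, D->DC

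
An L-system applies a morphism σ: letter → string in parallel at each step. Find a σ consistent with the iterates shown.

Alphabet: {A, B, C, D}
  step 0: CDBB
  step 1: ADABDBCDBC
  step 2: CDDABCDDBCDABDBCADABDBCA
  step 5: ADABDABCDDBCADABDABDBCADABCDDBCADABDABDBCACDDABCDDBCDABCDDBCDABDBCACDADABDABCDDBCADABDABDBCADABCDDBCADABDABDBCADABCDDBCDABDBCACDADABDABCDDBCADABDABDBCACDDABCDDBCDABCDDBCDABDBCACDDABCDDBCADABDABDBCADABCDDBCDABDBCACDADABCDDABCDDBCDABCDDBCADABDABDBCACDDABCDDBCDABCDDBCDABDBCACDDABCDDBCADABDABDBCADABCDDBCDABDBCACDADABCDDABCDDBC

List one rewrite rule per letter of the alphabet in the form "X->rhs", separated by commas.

A->CD, B->DBC, C->A, D->DAB

  step 1 ⇒ step 2: ADABDBCDBC ⇒ CD·DAB·CD·DBC·DAB·DBC·A·DAB·DBC·A
    A ↦ CD
    B ↦ DBC
    C ↦ A
    D ↦ DAB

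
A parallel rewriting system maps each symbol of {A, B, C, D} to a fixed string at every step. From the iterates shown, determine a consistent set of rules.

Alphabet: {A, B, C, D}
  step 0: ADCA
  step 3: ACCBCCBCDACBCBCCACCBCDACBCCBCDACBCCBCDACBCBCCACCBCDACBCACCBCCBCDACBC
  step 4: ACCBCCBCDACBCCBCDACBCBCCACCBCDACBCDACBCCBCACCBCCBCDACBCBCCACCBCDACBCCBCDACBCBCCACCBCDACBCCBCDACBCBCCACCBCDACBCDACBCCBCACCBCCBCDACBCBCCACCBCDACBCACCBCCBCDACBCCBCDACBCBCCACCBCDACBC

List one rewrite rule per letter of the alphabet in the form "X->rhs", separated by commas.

  step 3 ⇒ step 4: ACCBCCBCDACBCBCCACCBCDACBCCBCDACBCCBCDACBCBCCACCBCDACBCACCBCCBCDACBC ⇒ AC·CBC·CBC·DA·CBC·CBC·DA·CBC·BCC·AC·CBC·DA·CBC·DA·CBC·CBC·AC·CBC·CBC·DA·CBC·BCC·AC·CBC·DA·CBC·CBC·DA·CBC·BCC·AC·CBC·DA·CBC·CBC·DA·CBC·BCC·AC·CBC·DA·CBC·DA·CBC·CBC·AC·CBC·CBC·DA·CBC·BCC·AC·CBC·DA·CBC·AC·CBC·CBC·DA·CBC·CBC·DA·CBC·BCC·AC·CBC·DA·CBC
    A ↦ AC
    B ↦ DA
    C ↦ CBC
    D ↦ BCC

A->AC, B->DA, C->CBC, D->BCC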